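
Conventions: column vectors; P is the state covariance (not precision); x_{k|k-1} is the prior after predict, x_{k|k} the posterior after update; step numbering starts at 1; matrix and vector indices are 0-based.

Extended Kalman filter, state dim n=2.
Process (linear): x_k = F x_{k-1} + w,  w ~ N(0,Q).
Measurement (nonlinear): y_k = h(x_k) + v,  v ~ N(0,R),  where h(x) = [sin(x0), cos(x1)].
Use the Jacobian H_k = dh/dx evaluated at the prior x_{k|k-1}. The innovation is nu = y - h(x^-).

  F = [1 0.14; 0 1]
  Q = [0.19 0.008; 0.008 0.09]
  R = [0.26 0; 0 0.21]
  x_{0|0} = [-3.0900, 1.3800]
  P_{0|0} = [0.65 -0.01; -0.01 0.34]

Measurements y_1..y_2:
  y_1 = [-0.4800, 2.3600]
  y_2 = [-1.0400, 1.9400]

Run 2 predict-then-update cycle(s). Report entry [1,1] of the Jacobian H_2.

H_jac[1,1] = 0.0816

step 1: x^-=[-2.8968, 1.3800]  P^-=[0.8439 0.0456; 0.0456 0.4300]  H_jac=[-0.9702 0.0000; 0.0000 -0.9819]  S=[1.0543 0.0434; 0.0434 0.6245]  K=[-0.7758 -0.0177; -0.0142 -0.6750]  nu=[-0.2376, 2.1704]  x^+=[-2.7509, -0.0817]  P^+=[0.2079 0.0038; 0.0038 0.1444]
step 2: x^-=[-2.7624, -0.0817]  P^-=[0.4018 0.0320; 0.0320 0.2344]  H_jac=[-0.9289 0.0000; 0.0000 0.0816]  S=[0.6067 -0.0024; -0.0024 0.2116]  K=[-0.6152 0.0053; -0.0486 0.0899]  nu=[-0.6698, 0.9433]  x^+=[-2.3453, 0.0356]  P^+=[0.1722 0.0136; 0.0136 0.2312]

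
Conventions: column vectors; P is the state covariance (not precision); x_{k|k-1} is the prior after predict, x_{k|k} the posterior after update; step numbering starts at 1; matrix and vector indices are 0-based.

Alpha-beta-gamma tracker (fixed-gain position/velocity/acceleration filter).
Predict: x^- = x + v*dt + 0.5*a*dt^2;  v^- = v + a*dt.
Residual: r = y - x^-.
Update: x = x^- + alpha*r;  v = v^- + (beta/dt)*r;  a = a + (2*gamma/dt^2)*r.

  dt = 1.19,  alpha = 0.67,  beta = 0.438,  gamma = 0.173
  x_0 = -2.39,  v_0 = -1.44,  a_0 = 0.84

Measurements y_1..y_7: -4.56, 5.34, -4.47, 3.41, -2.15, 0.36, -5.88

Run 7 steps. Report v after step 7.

v_post = -4.8289

step 1: x_pred=-3.5088  r=-1.0512  x^+=-4.2131  v^+=-0.8273  a^+=0.5832
step 2: x_pred=-4.7847  r=10.1247  x^+=1.9989  v^+=3.5932  a^+=3.0570
step 3: x_pred=8.4393  r=-12.9093  x^+=-0.2099  v^+=2.4795  a^+=-0.0972
step 4: x_pred=2.6719  r=0.7381  x^+=3.1664  v^+=2.6355  a^+=0.0831
step 5: x_pred=6.3616  r=-8.5116  x^+=0.6588  v^+=-0.3984  a^+=-1.9965
step 6: x_pred=-1.2289  r=1.5889  x^+=-0.1643  v^+=-2.1894  a^+=-1.6083
step 7: x_pred=-3.9085  r=-1.9715  x^+=-5.2294  v^+=-4.8289  a^+=-2.0900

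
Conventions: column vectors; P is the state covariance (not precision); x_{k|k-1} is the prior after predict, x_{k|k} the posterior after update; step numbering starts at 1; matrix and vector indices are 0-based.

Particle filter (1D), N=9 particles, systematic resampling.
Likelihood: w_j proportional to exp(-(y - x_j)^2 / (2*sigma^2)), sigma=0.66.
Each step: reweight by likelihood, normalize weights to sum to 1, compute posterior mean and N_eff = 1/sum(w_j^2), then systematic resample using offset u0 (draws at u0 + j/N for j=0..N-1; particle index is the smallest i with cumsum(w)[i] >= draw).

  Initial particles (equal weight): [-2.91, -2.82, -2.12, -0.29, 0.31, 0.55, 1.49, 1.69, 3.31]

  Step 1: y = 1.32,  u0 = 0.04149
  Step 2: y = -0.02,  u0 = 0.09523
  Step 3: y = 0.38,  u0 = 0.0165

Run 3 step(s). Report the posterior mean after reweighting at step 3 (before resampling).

step 1: w=[0.0000, 0.0000, 0.0000, 0.0189, 0.1148, 0.1875, 0.3583, 0.3165, 0.0039]  mean=1.2150  Neff=3.6065  idx=[4, 5, 5, 6, 6, 6, 7, 7, 7]
step 2: w=[0.3416, 0.2666, 0.2666, 0.0283, 0.0283, 0.0283, 0.0135, 0.0135, 0.0135]  mean=0.5939  Neff=3.8204  idx=[0, 0, 0, 1, 1, 2, 2, 2, 7]
step 3: w=[0.1249, 0.1249, 0.1249, 0.1215, 0.1215, 0.1215, 0.1215, 0.1215, 0.0175]  mean=0.4800  Neff=8.2654  idx=[0, 1, 1, 2, 3, 4, 5, 6, 7]

post_mean = 0.4800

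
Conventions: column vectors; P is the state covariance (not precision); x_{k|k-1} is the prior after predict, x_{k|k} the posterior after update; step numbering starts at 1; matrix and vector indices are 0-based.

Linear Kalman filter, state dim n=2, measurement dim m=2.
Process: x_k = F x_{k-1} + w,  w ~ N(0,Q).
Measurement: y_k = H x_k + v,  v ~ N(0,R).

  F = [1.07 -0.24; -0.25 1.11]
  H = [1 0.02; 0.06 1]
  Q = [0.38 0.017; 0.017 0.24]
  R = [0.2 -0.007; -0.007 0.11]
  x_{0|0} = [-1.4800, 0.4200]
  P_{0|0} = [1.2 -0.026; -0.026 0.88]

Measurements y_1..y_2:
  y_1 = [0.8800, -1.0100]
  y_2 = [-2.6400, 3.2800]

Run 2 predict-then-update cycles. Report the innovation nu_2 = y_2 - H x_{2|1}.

step 1: x^-=[-1.6844, 0.8362]  P^-=[1.8179 -0.5709; -0.5709 1.4137]  S=[1.9957 -0.4412; -0.4412 1.4617]  K=[0.8951 -0.0457; -0.0678 0.9232]  nu=[2.5477, -1.7451]  x^+=[0.6759, -0.9477]  P^+=[0.1798 -0.0221; -0.0221 0.1034]
step 2: x^-=[0.9506, -1.2209]  P^-=[0.6031 -0.0862; -0.0862 0.3908]  S=[0.7998 -0.0493; -0.0493 0.4927]  K=[0.7503 -0.0264; -0.0501 0.7778]  nu=[-3.5662, 4.4438]  x^+=[-1.8425, 2.4141]  P^+=[0.1506 -0.0172; -0.0172 0.0869]

innov = [-3.5662, 4.4438]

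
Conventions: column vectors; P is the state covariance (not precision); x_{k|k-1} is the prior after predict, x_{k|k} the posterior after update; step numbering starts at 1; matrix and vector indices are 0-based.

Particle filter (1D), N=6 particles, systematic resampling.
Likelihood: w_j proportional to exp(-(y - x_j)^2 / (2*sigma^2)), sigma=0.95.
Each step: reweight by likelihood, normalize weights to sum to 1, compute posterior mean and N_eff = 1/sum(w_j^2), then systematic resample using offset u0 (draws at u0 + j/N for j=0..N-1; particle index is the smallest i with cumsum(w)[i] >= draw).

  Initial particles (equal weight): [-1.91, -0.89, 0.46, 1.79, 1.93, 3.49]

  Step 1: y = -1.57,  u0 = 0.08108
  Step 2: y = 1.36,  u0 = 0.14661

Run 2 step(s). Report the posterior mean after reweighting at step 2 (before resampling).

step 1: w=[0.5162, 0.4260, 0.0561, 0.0011, 0.0006, 0.0000]  mean=-1.3362  Neff=2.2168  idx=[0, 0, 0, 1, 1, 1]
step 2: w=[0.0141, 0.0141, 0.0141, 0.3192, 0.3192, 0.3192]  mean=-0.9332  Neff=3.2646  idx=[3, 3, 4, 4, 5, 5]

post_mean = -0.9332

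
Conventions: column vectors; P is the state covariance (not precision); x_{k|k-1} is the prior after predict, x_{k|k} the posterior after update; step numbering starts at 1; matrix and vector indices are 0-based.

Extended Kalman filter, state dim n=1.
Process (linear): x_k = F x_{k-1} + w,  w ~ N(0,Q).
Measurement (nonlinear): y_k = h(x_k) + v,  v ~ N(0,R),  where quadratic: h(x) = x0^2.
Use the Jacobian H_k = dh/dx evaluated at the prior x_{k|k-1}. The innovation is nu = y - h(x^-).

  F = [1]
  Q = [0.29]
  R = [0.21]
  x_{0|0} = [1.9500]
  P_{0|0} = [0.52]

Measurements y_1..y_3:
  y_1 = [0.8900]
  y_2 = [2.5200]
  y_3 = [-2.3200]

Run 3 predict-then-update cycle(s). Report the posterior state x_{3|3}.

step 1: x^-=[1.9500]  P^-=[0.8100]  H_jac=[3.9000]  S=[12.5301]  K=[0.2521]  nu=[-2.9125]  x^+=[1.2157]  P^+=[0.0136]
step 2: x^-=[1.2157]  P^-=[0.3036]  H_jac=[2.4314]  S=[2.0047]  K=[0.3682]  nu=[1.0420]  x^+=[1.5994]  P^+=[0.0318]
step 3: x^-=[1.5994]  P^-=[0.3218]  H_jac=[3.1988]  S=[3.5027]  K=[0.2939]  nu=[-4.8780]  x^+=[0.1658]  P^+=[0.0193]

x_post = [0.1658]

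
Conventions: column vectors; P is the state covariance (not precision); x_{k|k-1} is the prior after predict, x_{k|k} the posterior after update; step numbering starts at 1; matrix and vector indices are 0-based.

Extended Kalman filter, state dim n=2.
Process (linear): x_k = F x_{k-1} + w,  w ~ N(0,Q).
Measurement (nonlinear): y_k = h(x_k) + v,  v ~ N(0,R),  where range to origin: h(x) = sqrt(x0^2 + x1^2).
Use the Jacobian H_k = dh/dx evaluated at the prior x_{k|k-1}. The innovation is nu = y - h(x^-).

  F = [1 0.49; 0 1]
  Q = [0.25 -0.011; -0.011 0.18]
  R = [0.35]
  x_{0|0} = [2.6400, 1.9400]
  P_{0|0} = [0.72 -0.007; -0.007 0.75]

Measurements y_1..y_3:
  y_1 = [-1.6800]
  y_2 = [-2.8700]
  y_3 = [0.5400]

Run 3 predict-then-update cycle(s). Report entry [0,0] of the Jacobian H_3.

H_jac[0,0] = 0.7721

step 1: x^-=[3.5906, 1.9400]  P^-=[1.1432 0.3495; 0.3495 0.9300]  H_jac=[0.8798 0.4754]  S=[1.7374]  K=[0.6745; 0.4314]  nu=[-5.7612]  x^+=[-0.2956, -0.5456]  P^+=[0.3527 -0.1561; -0.1561 0.6066]
step 2: x^-=[-0.5629, -0.5456]  P^-=[0.5953 0.1301; 0.1301 0.7866]  H_jac=[-0.7181 -0.6960]  S=[1.1681]  K=[-0.4435; -0.5487]  nu=[-3.6539]  x^+=[1.0577, 1.4593]  P^+=[0.3656 -0.1541; -0.1541 0.4350]
step 3: x^-=[1.7728, 1.4593]  P^-=[0.5690 0.0480; 0.0480 0.6150]  H_jac=[0.7721 0.6355]  S=[0.9846]  K=[0.4771; 0.4346]  nu=[-1.7561]  x^+=[0.9349, 0.6961]  P^+=[0.3448 -0.1562; -0.1562 0.4290]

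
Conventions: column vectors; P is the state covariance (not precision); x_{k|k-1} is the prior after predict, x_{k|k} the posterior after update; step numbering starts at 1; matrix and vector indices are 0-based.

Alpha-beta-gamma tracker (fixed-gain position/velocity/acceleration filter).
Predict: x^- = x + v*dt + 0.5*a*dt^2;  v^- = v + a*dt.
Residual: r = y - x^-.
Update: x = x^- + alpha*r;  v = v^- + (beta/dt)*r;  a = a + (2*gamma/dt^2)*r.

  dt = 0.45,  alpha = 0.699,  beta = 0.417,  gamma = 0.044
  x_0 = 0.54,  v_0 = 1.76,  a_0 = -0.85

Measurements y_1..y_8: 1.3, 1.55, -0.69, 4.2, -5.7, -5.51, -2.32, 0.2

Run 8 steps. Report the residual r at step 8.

resid = 5.8252

step 1: x_pred=1.2459  r=0.0541  x^+=1.2837  v^+=1.4276  a^+=-0.8265
step 2: x_pred=1.8425  r=-0.2925  x^+=1.6380  v^+=0.7847  a^+=-0.9536
step 3: x_pred=1.8946  r=-2.5846  x^+=0.0880  v^+=-2.0395  a^+=-2.0768
step 4: x_pred=-1.0401  r=5.2401  x^+=2.6227  v^+=1.8818  a^+=0.2004
step 5: x_pred=3.4898  r=-9.1898  x^+=-2.9339  v^+=-6.5439  a^+=-3.7932
step 6: x_pred=-6.2627  r=0.7527  x^+=-5.7366  v^+=-7.5534  a^+=-3.4661
step 7: x_pred=-9.4865  r=7.1665  x^+=-4.4771  v^+=-2.4721  a^+=-0.3518
step 8: x_pred=-5.6252  r=5.8252  x^+=-1.5534  v^+=2.7676  a^+=2.1797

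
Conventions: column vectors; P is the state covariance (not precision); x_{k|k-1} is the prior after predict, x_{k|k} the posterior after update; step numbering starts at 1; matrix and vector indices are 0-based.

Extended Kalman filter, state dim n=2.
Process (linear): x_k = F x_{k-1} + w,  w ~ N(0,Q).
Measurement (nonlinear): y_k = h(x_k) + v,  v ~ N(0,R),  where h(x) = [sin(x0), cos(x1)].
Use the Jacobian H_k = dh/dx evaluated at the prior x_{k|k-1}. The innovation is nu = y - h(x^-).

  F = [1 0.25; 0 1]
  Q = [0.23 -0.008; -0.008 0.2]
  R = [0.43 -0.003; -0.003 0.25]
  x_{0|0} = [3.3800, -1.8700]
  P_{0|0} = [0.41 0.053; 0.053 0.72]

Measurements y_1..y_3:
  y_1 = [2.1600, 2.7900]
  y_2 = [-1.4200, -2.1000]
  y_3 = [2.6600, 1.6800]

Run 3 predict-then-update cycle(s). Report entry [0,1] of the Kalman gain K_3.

K[0,1] = -0.0881

step 1: x^-=[2.9125, -1.8700]  P^-=[0.7115 0.2250; 0.2250 0.9200]  H_jac=[-0.9739 0.0000; 0.0000 0.9556]  S=[1.1048 -0.2124; -0.2124 1.0901]  K=[-0.6122 0.0780; -0.0450 0.7977]  nu=[1.9329, 3.0848]  x^+=[1.9697, 0.5038]  P^+=[0.2705 0.0223; 0.0223 0.2088]
step 2: x^-=[2.0956, 0.5038]  P^-=[0.5248 0.0665; 0.0665 0.4088]  H_jac=[-0.5011 0.0000; 0.0000 -0.4828]  S=[0.5618 0.0131; 0.0131 0.3453]  K=[-0.4663 -0.0753; -0.0461 -0.5699]  nu=[-2.2854, -2.9757]  x^+=[3.3856, 2.3050]  P^+=[0.3997 0.0361; 0.0361 0.2948]
step 3: x^-=[3.9618, 2.3050]  P^-=[0.6662 0.1018; 0.1018 0.4948]  H_jac=[-0.6821 0.0000; 0.0000 -0.7424]  S=[0.7399 0.0486; 0.0486 0.5227]  K=[-0.6083 -0.0881; -0.0480 -0.6983]  nu=[3.3913, 2.3500]  x^+=[1.6918, 0.5011]  P^+=[0.3831 0.0272; 0.0272 0.2350]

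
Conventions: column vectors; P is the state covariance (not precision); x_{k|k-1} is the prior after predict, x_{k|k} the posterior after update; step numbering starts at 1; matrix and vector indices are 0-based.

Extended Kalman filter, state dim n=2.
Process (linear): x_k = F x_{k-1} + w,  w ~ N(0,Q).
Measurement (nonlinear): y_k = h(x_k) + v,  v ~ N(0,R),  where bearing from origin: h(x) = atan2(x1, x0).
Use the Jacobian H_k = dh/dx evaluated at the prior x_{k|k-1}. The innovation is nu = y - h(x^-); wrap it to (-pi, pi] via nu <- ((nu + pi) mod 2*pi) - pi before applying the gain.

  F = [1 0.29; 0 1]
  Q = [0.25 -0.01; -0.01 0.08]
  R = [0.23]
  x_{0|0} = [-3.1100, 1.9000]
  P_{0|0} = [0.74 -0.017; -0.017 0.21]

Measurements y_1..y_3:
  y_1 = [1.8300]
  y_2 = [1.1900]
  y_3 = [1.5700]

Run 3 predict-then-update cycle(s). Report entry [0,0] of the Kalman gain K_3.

step 1: x^-=[-2.5590, 1.9000]  P^-=[0.9978 0.0339; 0.0339 0.2900]  H_jac=[-0.1870 -0.2519]  S=[0.2865]  K=[-0.6812; -0.2771]  nu=[-0.6729]  x^+=[-2.1006, 2.0865]  P^+=[0.8649 -0.0202; -0.0202 0.2680]
step 2: x^-=[-1.4955, 2.0865]  P^-=[1.1257 0.0475; 0.0475 0.3480]  H_jac=[-0.3166 -0.2269]  S=[0.3676]  K=[-0.9989; -0.2558]  nu=[-1.0027]  x^+=[-0.4939, 2.3429]  P^+=[0.7589 -0.0464; -0.0464 0.3239]
step 3: x^-=[0.1855, 2.3429]  P^-=[1.0092 0.0376; 0.0376 0.4039]  H_jac=[-0.4242 0.0336]  S=[0.4110]  K=[-1.0386; -0.0058]  nu=[0.0782]  x^+=[0.1043, 2.3425]  P^+=[0.5660 0.0351; 0.0351 0.4039]

K[0,0] = -1.0386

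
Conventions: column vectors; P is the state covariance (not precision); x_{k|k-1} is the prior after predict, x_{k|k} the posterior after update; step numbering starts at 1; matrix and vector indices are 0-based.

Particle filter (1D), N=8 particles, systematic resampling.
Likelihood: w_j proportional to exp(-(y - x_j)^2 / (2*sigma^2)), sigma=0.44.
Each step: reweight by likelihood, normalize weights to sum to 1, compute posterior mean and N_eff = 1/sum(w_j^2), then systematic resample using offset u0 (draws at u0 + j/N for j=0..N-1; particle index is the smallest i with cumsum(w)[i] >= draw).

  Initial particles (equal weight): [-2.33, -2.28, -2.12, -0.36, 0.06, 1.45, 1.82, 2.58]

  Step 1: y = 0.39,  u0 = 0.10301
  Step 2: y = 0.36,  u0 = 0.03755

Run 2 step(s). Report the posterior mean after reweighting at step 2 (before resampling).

post_mean = 0.0510

step 1: w=[0.0000, 0.0000, 0.0000, 0.2230, 0.7197, 0.0524, 0.0048, 0.0000]  mean=0.0477  Neff=1.7528  idx=[3, 4, 4, 4, 4, 4, 4, 5]
step 2: w=[0.0518, 0.1565, 0.1565, 0.1565, 0.1565, 0.1565, 0.1565, 0.0092]  mean=0.0510  Neff=6.6785  idx=[0, 1, 2, 3, 4, 4, 5, 6]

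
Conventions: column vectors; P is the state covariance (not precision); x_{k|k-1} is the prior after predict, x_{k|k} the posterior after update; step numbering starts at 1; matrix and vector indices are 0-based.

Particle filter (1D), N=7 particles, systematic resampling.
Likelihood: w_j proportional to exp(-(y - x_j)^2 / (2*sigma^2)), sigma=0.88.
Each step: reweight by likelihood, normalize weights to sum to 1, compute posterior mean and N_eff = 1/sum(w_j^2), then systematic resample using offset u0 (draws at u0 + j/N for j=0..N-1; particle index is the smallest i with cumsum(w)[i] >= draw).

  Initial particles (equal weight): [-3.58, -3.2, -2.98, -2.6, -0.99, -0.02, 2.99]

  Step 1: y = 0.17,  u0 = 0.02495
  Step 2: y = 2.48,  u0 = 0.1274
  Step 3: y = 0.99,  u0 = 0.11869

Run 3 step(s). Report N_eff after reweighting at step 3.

step 1: w=[0.0001, 0.0005, 0.0012, 0.0050, 0.2971, 0.6920, 0.0042]  mean=-0.3138  Neff=1.7631  idx=[4, 4, 5, 5, 5, 5, 5]
step 2: w=[0.0047, 0.0047, 0.1981, 0.1981, 0.1981, 0.1981, 0.1981]  mean=-0.0291  Neff=5.0944  idx=[2, 3, 4, 4, 5, 6, 6]
step 3: w=[0.1429, 0.1429, 0.1429, 0.1429, 0.1429, 0.1429, 0.1429]  mean=-0.0200  Neff=7.0000  idx=[0, 1, 2, 3, 4, 5, 6]

N_eff = 7.0000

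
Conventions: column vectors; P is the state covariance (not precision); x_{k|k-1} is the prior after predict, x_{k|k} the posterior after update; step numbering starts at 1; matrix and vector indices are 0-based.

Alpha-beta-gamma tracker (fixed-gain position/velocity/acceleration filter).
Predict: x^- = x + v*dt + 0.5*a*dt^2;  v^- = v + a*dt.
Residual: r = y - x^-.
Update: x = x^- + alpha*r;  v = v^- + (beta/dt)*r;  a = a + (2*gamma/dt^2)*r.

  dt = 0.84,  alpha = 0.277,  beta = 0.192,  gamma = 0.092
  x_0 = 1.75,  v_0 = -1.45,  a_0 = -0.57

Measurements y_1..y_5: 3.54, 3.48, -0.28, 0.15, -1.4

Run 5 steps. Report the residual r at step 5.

step 1: x_pred=0.3309  r=3.2091  x^+=1.2198  v^+=-1.1953  a^+=0.2668
step 2: x_pred=0.3099  r=3.1701  x^+=1.1880  v^+=-0.2466  a^+=1.0935
step 3: x_pred=1.3667  r=-1.6467  x^+=0.9106  v^+=0.2956  a^+=0.6641
step 4: x_pred=1.3932  r=-1.2432  x^+=1.0488  v^+=0.5693  a^+=0.3399
step 5: x_pred=1.6469  r=-3.0469  x^+=0.8029  v^+=0.1584  a^+=-0.4546

resid = -3.0469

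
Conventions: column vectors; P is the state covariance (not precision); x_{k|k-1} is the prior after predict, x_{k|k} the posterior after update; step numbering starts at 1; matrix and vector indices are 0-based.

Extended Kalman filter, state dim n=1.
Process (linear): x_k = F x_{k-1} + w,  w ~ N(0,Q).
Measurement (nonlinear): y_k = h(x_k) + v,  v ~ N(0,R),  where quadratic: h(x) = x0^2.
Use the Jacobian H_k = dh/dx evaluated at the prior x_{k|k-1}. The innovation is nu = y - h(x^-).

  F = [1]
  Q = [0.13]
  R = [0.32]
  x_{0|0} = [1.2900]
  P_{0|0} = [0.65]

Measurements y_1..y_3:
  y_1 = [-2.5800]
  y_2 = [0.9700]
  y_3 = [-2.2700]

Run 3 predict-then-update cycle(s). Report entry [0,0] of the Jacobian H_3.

H_jac[0,0] = -0.9662

step 1: x^-=[1.2900]  P^-=[0.7800]  H_jac=[2.5800]  S=[5.5120]  K=[0.3651]  nu=[-4.2441]  x^+=[-0.2595]  P^+=[0.0453]
step 2: x^-=[-0.2595]  P^-=[0.1753]  H_jac=[-0.5190]  S=[0.3672]  K=[-0.2477]  nu=[0.9027]  x^+=[-0.4831]  P^+=[0.1527]
step 3: x^-=[-0.4831]  P^-=[0.2827]  H_jac=[-0.9662]  S=[0.5840]  K=[-0.4678]  nu=[-2.5034]  x^+=[0.6880]  P^+=[0.1549]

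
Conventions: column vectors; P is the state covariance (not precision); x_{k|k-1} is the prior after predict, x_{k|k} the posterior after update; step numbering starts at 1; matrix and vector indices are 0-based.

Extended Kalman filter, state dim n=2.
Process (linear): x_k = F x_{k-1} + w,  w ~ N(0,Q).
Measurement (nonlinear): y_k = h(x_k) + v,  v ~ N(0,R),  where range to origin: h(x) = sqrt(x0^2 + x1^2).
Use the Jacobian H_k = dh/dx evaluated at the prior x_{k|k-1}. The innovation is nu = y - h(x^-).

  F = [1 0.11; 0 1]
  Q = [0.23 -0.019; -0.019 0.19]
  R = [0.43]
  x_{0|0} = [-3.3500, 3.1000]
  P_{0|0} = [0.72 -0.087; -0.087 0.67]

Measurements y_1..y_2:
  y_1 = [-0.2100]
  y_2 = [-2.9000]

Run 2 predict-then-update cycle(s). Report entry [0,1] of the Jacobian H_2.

H_jac[0,1] = 0.8318

step 1: x^-=[-3.0090, 3.1000]  P^-=[0.9390 -0.0323; -0.0323 0.8600]  H_jac=[-0.6965 0.7176]  S=[1.3606]  K=[-0.4977; 0.4701]  nu=[-4.5302]  x^+=[-0.7543, 0.9704]  P^+=[0.6019 0.2860; 0.2860 0.5593]
step 2: x^-=[-0.6476, 0.9704]  P^-=[0.9016 0.3286; 0.3286 0.7493]  H_jac=[-0.5551 0.8318]  S=[0.9229]  K=[-0.2462; 0.4778]  nu=[-4.0666]  x^+=[0.3536, -0.9725]  P^+=[0.8457 0.4371; 0.4371 0.5387]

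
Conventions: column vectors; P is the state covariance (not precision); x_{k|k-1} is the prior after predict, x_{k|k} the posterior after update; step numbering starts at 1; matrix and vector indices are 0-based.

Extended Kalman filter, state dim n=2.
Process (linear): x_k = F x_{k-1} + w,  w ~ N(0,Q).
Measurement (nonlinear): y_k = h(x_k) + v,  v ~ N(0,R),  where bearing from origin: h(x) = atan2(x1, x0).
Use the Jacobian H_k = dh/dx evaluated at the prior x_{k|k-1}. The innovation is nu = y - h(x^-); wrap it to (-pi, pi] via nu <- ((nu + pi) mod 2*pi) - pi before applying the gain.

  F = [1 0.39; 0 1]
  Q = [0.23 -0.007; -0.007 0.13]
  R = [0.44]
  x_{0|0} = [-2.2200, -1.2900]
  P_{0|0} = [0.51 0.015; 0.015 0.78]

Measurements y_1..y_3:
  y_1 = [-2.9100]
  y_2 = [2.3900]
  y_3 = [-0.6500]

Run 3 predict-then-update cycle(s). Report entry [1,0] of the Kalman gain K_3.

step 1: x^-=[-2.7231, -1.2900]  P^-=[0.8703 0.3122; 0.3122 0.9100]  H_jac=[0.1421 -0.2999]  S=[0.5128]  K=[0.0585; -0.4457]  nu=[-0.2108]  x^+=[-2.7354, -1.1960]  P^+=[0.8686 0.3256; 0.3256 0.8081]
step 2: x^-=[-3.2019, -1.1960]  P^-=[1.4754 0.6337; 0.6337 0.9381]  H_jac=[0.1024 -0.2741]  S=[0.4904]  K=[-0.0462; -0.3920]  nu=[-1.1091]  x^+=[-3.1507, -0.7613]  P^+=[1.4744 0.6249; 0.6249 0.8628]
step 3: x^-=[-3.4476, -0.7613]  P^-=[2.3230 0.9544; 0.9544 0.9928]  H_jac=[0.0611 -0.2766]  S=[0.4924]  K=[-0.2479; -0.4393]  nu=[2.2743]  x^+=[-4.0115, -1.7603]  P^+=[2.2928 0.9007; 0.9007 0.8978]

K[1,0] = -0.4393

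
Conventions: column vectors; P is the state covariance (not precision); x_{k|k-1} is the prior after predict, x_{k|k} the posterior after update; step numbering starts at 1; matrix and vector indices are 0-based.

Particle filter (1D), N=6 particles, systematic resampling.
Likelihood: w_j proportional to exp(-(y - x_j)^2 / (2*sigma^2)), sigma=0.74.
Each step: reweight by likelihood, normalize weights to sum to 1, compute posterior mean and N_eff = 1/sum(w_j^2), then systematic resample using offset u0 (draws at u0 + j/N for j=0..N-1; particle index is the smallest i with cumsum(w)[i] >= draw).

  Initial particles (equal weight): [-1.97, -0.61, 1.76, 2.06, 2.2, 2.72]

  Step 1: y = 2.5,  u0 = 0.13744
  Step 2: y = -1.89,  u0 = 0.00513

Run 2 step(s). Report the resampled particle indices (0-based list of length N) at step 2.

resampled_idx = [0, 0, 0, 0, 0, 1]

step 1: w=[0.0000, 0.0000, 0.1826, 0.2522, 0.2772, 0.2880]  mean=2.2340  Neff=3.8954  idx=[2, 3, 4, 4, 5, 5]
step 2: w=[0.8228, 0.1026, 0.0367, 0.0367, 0.0006, 0.0006]  mean=1.8242  Neff=1.4488  idx=[0, 0, 0, 0, 0, 1]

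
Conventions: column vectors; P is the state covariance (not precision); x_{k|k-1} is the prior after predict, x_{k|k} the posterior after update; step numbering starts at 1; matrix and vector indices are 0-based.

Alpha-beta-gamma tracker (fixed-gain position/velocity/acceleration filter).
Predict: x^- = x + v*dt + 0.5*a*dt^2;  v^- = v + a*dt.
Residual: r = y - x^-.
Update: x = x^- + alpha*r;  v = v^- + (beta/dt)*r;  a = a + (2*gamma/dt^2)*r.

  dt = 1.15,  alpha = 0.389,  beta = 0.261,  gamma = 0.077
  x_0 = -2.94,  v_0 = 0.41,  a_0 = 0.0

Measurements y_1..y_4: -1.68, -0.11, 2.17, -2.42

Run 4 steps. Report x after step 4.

x_post = 1.0820

step 1: x_pred=-2.4685  r=0.7885  x^+=-2.1618  v^+=0.5890  a^+=0.0918
step 2: x_pred=-1.4238  r=1.3138  x^+=-0.9127  v^+=0.9927  a^+=0.2448
step 3: x_pred=0.3908  r=1.7792  x^+=1.0829  v^+=1.6780  a^+=0.4520
step 4: x_pred=3.3115  r=-5.7315  x^+=1.0820  v^+=0.8970  a^+=-0.2154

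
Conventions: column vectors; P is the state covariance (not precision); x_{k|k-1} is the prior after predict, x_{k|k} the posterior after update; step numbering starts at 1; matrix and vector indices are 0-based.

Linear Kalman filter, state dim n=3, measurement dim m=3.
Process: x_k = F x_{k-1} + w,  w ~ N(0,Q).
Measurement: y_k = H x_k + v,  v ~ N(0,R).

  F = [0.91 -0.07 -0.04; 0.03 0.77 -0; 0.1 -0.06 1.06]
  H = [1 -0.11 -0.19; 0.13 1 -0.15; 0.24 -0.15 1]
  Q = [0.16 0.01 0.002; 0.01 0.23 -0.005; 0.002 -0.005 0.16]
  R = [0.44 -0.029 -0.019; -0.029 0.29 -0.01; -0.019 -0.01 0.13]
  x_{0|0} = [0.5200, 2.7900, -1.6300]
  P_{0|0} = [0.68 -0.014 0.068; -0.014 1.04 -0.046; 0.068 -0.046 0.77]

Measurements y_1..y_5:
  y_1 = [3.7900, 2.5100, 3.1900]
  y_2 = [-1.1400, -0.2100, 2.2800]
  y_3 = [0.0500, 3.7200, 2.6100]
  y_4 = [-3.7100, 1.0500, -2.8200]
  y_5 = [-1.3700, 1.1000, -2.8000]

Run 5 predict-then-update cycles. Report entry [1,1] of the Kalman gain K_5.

K[1,1] = 0.5148

step 1: x^-=[0.3431, 2.1639, -1.8432]  P^-=[0.7260 -0.0359 0.1051; -0.0359 0.8466 -0.0874; 0.1051 -0.0874 1.0562]  S=[1.1787 -0.0363 0.0823; -0.0363 1.1854 -0.3602; 0.0823 -0.3602 1.3263]  K=[0.5913 0.1179 0.2100; -0.0754 0.7295 0.0346; -0.1304 0.0582 0.8491]  nu=[3.3347, 0.0250, 5.2754]  x^+=[3.4258, 2.1135, 2.2028]  P^+=[0.2414 -0.0234 -0.0466; -0.0234 0.2221 0.0376; -0.0466 0.0376 0.1291]
step 2: x^-=[2.8814, 1.7301, 2.5507]  P^-=[0.3677 -0.0128 -0.0265; -0.0128 0.3608 0.0129; -0.0265 0.0129 0.2939]  S=[0.8362 -0.0228 -0.0048; -0.0228 0.6575 -0.0889; -0.0048 -0.0889 0.4375]  K=[0.4511 0.0979 0.1702; -0.0509 0.5427 0.0084; -0.0956 0.0330 0.6584]  nu=[-3.3465, -1.9321, -0.7027]  x^+=[1.0629, 0.8462, 2.3441]  P^+=[0.1843 -0.0155 -0.0340; -0.0155 0.1645 0.0250; -0.0340 0.0250 0.0990]
step 3: x^-=[0.8143, 0.6834, 2.5403]  P^-=[0.3181 -0.0054 -0.0182; -0.0054 0.3270 0.0061; -0.0182 0.0061 0.2635]  S=[0.7800 -0.0193 -0.0042; -0.0193 0.6258 -0.0853; -0.0042 -0.0853 0.4089]  K=[0.4164 0.0977 0.1688; -0.0417 0.5186 -0.0004; -0.0843 0.0269 0.6360]  nu=[-0.2065, 3.3118, -0.0232]  x^+=[1.0480, 2.4096, 2.6321]  P^+=[0.1702 -0.0120 -0.0296; -0.0120 0.1565 0.0219; -0.0296 0.0219 0.0944]
step 4: x^-=[0.6797, 1.8868, 2.7503]  P^-=[0.3057 -0.0028 -0.0151; -0.0028 0.3224 0.0043; -0.0151 0.0043 0.2594]  S=[0.7655 -0.0182 -0.0039; -0.0182 0.6219 -0.0854; -0.0039 -0.0854 0.4059]  K=[0.4067 0.0981 0.1691; -0.0388 0.5153 -0.0022; -0.0809 0.0257 0.6332]  nu=[-3.6596, -0.5127, -5.4504]  x^+=[-1.7804, 1.7766, -0.4178]  P^+=[0.1663 -0.0109 -0.0283; -0.0109 0.1552 0.0212; -0.0283 0.0212 0.0936]
step 5: x^-=[-1.7278, 1.3146, -0.7275]  P^-=[0.3022 -0.0020 -0.0142; -0.0020 0.3216 0.0039; -0.0142 0.0039 0.2588]  S=[0.7614 -0.0179 -0.0038; -0.0179 0.6214 -0.0854; -0.0038 -0.0854 0.4056]  K=[0.4039 0.0983 0.1691; -0.0380 0.5148 -0.0025; -0.0800 0.0255 0.6328]  nu=[0.3642, -0.0991, -1.4606]  x^+=[-1.8374, 1.2533, -1.6835]  P^+=[0.1652 -0.0106 -0.0279; -0.0106 0.1549 0.0210; -0.0279 0.0210 0.0934]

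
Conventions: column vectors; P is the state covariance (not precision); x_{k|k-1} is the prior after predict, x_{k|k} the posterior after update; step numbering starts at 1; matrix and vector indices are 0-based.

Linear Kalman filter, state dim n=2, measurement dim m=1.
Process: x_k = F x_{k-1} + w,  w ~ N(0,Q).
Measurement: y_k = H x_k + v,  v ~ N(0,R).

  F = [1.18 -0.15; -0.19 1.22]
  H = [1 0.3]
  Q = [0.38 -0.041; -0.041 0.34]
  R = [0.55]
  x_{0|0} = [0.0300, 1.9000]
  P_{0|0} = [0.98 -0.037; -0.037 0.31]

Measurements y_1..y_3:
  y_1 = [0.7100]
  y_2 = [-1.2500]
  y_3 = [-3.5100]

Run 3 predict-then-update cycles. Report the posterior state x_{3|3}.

step 1: x^-=[-0.2496, 2.3123]  P^-=[1.7646 -0.3718; -0.3718 0.8539]  S=[2.1684]  K=[0.7624; -0.0533]  nu=[0.2659]  x^+=[-0.0469, 2.2981]  P^+=[0.5044 -0.2836; -0.2836 0.8478]
step 2: x^-=[-0.4000, 2.8126]  P^-=[1.2018 -0.7257; -0.7257 1.7515]  S=[1.4740]  K=[0.6676; -0.1358]  nu=[-1.6937]  x^+=[-1.5308, 3.0427]  P^+=[0.5448 -0.5920; -0.5920 1.7243]
step 3: x^-=[-2.2628, 4.0029]  P^-=[1.3869 -1.3478; -1.3478 3.2006]  S=[1.4163]  K=[0.6938; -0.2737]  nu=[-2.4481]  x^+=[-3.9612, 4.6729]  P^+=[0.7052 -1.0789; -1.0789 3.0945]

x_post = [-3.9612, 4.6729]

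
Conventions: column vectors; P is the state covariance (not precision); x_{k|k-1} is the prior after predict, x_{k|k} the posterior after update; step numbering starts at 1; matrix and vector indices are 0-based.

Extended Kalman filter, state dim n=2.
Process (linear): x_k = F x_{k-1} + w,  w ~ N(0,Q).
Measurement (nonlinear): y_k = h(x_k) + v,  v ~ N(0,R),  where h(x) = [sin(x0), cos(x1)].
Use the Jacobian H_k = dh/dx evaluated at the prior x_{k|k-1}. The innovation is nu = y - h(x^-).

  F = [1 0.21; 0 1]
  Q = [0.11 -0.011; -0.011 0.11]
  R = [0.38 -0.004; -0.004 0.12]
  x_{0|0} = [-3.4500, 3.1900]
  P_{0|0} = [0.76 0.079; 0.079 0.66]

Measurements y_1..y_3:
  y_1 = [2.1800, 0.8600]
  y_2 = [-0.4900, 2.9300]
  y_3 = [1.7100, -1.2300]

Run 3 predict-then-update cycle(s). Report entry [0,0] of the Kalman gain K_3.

K[0,0] = 0.3661

step 1: x^-=[-2.7801, 3.1900]  P^-=[0.9323 0.2066; 0.2066 0.7700]  H_jac=[-0.9354 0.0000; 0.0000 0.0484]  S=[1.1957 -0.0134; -0.0134 0.1218]  K=[-0.7293 0.0021; -0.1584 0.2885]  nu=[2.5337, 1.8588]  x^+=[-4.6239, 3.3250]  P^+=[0.2963 0.0656; 0.0656 0.7286]
step 2: x^-=[-3.9257, 3.3250]  P^-=[0.4660 0.2076; 0.2076 0.8386]  H_jac=[-0.7080 0.0000; 0.0000 0.1824]  S=[0.6136 -0.0308; -0.0308 0.1479]  K=[-0.5304 0.1455; -0.1896 0.9947]  nu=[-1.1962, 3.9132]  x^+=[-2.7218, 7.4443]  P^+=[0.2855 0.1074; 0.1074 0.6586]
step 3: x^-=[-1.1585, 7.4443]  P^-=[0.4696 0.2347; 0.2347 0.7686]  H_jac=[0.4007 0.0000; 0.0000 -0.9172]  S=[0.4554 -0.0903; -0.0903 0.7667]  K=[0.3661 -0.2377; 0.0248 -0.9167]  nu=[2.6262, -1.6283]  x^+=[0.1901, 9.0021]  P^+=[0.3496 0.0327; 0.0327 0.1200]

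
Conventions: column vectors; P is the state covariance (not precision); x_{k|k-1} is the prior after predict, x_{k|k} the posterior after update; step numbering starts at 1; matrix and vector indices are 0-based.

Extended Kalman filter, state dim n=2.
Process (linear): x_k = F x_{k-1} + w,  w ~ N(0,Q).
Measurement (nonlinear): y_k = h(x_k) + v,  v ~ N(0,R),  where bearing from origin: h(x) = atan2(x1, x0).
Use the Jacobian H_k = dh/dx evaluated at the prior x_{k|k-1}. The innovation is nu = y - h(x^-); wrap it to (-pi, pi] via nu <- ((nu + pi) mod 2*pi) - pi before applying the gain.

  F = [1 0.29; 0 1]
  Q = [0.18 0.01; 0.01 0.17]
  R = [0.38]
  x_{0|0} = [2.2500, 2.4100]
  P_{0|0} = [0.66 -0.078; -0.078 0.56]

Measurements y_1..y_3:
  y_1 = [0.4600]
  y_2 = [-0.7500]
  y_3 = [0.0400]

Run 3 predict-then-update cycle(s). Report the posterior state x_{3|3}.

x_post = [4.4946, 1.8208]

step 1: x^-=[2.9489, 2.4100]  P^-=[0.8419 0.0944; 0.0944 0.7300]  H_jac=[-0.1662 0.2033]  S=[0.4270]  K=[-0.2826; 0.3108]  nu=[-0.2252]  x^+=[3.0125, 2.3400]  P^+=[0.8077 0.1319; 0.1319 0.6887]
step 2: x^-=[3.6911, 2.3400]  P^-=[1.1222 0.3416; 0.3416 0.8587]  H_jac=[-0.1225 0.1933]  S=[0.4127]  K=[-0.1731; 0.3007]  nu=[-1.3150]  x^+=[3.9188, 1.9446]  P^+=[1.1098 0.3631; 0.3631 0.8214]
step 3: x^-=[4.4828, 1.9446]  P^-=[1.5695 0.6113; 0.6113 0.9914]  H_jac=[-0.0814 0.1877]  S=[0.4067]  K=[-0.0321; 0.3353]  nu=[-0.3693]  x^+=[4.4946, 1.8208]  P^+=[1.5691 0.6157; 0.6157 0.9457]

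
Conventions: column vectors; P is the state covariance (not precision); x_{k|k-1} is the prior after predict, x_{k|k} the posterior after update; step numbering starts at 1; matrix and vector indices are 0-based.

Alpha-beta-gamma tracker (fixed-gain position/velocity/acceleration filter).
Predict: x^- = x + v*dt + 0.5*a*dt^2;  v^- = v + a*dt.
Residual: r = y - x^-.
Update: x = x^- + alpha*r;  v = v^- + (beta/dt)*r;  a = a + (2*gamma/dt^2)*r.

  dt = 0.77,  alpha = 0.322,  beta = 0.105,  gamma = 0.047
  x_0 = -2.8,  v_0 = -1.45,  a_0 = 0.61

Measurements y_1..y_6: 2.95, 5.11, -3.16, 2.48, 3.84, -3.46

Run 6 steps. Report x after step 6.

step 1: x_pred=-3.7357  r=6.6857  x^+=-1.5829  v^+=-0.0686  a^+=1.6700
step 2: x_pred=-1.1407  r=6.2507  x^+=0.8721  v^+=2.0696  a^+=2.6610
step 3: x_pred=3.2545  r=-6.4145  x^+=1.1890  v^+=3.2439  a^+=1.6440
step 4: x_pred=4.1742  r=-1.6942  x^+=3.6286  v^+=4.2787  a^+=1.3754
step 5: x_pred=7.3310  r=-3.4910  x^+=6.2069  v^+=4.8617  a^+=0.8219
step 6: x_pred=10.1941  r=-13.6541  x^+=5.7974  v^+=3.6327  a^+=-1.3428

x_post = 5.7974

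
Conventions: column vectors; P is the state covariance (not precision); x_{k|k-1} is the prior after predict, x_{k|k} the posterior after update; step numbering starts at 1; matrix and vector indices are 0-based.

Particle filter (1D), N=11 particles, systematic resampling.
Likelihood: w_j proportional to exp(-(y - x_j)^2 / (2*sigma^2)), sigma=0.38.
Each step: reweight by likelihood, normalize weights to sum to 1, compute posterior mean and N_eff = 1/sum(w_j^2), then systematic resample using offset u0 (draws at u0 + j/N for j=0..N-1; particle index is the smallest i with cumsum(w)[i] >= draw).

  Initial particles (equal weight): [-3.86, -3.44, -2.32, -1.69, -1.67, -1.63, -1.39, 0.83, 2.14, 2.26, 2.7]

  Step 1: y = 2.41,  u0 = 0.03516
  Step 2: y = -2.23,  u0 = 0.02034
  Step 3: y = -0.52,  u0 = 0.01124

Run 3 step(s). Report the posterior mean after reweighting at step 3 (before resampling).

post_mean = 2.1400

step 1: w=[0.0000, 0.0000, 0.0000, 0.0000, 0.0000, 0.0000, 0.0000, 0.0001, 0.3172, 0.3776, 0.3051]  mean=2.3561  Neff=2.9735  idx=[8, 8, 8, 8, 9, 9, 9, 9, 10, 10, 10]
step 2: w=[0.2439, 0.2439, 0.2439, 0.2439, 0.0061, 0.0061, 0.0061, 0.0061, 0.0000, 0.0000, 0.0000]  mean=2.1429  Neff=4.2014  idx=[0, 0, 0, 1, 1, 1, 2, 2, 3, 3, 3]
step 3: w=[0.0909, 0.0909, 0.0909, 0.0909, 0.0909, 0.0909, 0.0909, 0.0909, 0.0909, 0.0909, 0.0909]  mean=2.1400  Neff=11.0000  idx=[0, 1, 2, 3, 4, 5, 6, 7, 8, 9, 10]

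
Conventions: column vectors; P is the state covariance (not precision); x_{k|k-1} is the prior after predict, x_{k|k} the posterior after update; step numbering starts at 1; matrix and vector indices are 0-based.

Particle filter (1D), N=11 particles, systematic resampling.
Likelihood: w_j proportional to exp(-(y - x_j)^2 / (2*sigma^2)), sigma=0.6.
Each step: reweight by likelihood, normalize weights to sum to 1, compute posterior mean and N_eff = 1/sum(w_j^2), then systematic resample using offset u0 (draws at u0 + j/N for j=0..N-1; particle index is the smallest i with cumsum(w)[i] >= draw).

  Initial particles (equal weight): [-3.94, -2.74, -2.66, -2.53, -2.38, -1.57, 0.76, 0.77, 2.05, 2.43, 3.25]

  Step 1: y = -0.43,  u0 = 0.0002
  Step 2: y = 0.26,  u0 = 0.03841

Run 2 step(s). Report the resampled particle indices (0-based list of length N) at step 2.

resampled_idx = [5, 5, 6, 6, 7, 7, 8, 9, 9, 10, 10]

step 1: w=[0.0000, 0.0013, 0.0022, 0.0049, 0.0113, 0.3665, 0.3117, 0.3016, 0.0004, 0.0000, 0.0000]  mean=-0.1542  Neff=3.1001  idx=[1, 5, 5, 5, 5, 6, 6, 6, 7, 7, 7]
step 2: w=[0.0000, 0.0022, 0.0022, 0.0022, 0.0022, 0.1663, 0.1663, 0.1663, 0.1640, 0.1640, 0.1640]  mean=0.7440  Neff=6.1083  idx=[5, 5, 6, 6, 7, 7, 8, 9, 9, 10, 10]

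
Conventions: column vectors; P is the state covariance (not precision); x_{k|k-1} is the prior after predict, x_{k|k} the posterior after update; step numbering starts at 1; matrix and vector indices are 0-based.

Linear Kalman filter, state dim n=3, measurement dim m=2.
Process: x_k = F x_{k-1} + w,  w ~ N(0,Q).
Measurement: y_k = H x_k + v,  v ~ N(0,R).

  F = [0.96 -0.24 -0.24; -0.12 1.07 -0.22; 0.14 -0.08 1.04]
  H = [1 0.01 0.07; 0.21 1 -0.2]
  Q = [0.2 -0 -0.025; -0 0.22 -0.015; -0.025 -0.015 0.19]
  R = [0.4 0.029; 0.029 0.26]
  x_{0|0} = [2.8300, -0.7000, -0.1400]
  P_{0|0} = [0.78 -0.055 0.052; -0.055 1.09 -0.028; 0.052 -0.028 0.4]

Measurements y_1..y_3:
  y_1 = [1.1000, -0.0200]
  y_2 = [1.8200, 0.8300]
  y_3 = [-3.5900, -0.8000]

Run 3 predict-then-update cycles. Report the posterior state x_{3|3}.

step 1: x^-=[2.9184, -1.0578, 0.3066]  P^-=[1.0028 -0.4105 0.0636; -0.4105 1.5286 -0.2614; 0.0636 -0.2614 0.6659]  S=[1.4066 -0.1954; -0.1954 1.7863]  K=[0.7074 -0.0417; -0.1805 0.8170; 0.0476 -0.2082]  nu=[-1.8293, 0.4863]  x^+=[1.6041, -0.3303, 0.1183]  P^+=[0.2843 -0.0557 -0.0284; -0.0557 0.2328 0.0695; -0.0284 0.0695 0.5814]
step 2: x^-=[1.5908, -0.5720, 0.3740]  P^-=[0.5557 -0.1296 -0.1647; -0.1296 0.4988 -0.0986; -0.1647 -0.0986 0.8073]  S=[0.9339 0.0333; 0.0333 0.8145]  K=[0.5812 0.0008; -0.1626 0.6099; -0.1042 -0.3576]  nu=[0.2087, 1.1427]  x^+=[1.7130, 0.0910, -0.0563]  P^+=[0.2401 -0.0536 -0.1010; -0.0536 0.1778 0.0633; -0.1010 0.0633 0.6906]
step 3: x^-=[1.6362, -0.0958, 0.1740]  P^-=[0.5498 -0.0879 -0.2678; -0.0879 0.4390 -0.1135; -0.2678 -0.1135 0.9040]  S=[0.9149 0.0900; 0.0900 0.7904]  K=[0.5759 0.0370; -0.1569 0.5787; -0.1832 -0.4226]  nu=[-5.2374, -1.0130]  x^+=[-1.4175, 0.1398, 1.5617]  P^+=[0.2415 -0.0517 -0.1364; -0.0517 0.1682 0.0571; -0.1364 0.0571 0.7182]

x_post = [-1.4175, 0.1398, 1.5617]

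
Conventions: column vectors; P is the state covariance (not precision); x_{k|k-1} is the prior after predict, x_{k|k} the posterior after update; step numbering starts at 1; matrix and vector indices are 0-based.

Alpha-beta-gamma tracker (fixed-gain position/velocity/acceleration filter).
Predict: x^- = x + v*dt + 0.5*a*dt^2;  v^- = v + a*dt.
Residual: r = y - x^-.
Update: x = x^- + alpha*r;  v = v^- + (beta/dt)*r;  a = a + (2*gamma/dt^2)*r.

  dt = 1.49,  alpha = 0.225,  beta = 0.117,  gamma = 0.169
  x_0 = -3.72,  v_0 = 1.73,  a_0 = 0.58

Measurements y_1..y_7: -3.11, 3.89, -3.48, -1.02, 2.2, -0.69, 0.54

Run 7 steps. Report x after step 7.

step 1: x_pred=-0.4985  r=-2.6115  x^+=-1.0861  v^+=2.3891  a^+=0.1824
step 2: x_pred=2.6762  r=1.2138  x^+=2.9493  v^+=2.7562  a^+=0.3672
step 3: x_pred=7.4637  r=-10.9437  x^+=5.0014  v^+=2.4440  a^+=-1.2989
step 4: x_pred=7.2011  r=-8.2211  x^+=5.3513  v^+=-0.1369  a^+=-2.5506
step 5: x_pred=2.3161  r=-0.1161  x^+=2.2899  v^+=-3.9464  a^+=-2.5682
step 6: x_pred=-6.4410  r=5.7510  x^+=-5.1470  v^+=-7.3214  a^+=-1.6927
step 7: x_pred=-17.9349  r=18.4749  x^+=-13.7781  v^+=-8.3928  a^+=1.1201

x_post = -13.7781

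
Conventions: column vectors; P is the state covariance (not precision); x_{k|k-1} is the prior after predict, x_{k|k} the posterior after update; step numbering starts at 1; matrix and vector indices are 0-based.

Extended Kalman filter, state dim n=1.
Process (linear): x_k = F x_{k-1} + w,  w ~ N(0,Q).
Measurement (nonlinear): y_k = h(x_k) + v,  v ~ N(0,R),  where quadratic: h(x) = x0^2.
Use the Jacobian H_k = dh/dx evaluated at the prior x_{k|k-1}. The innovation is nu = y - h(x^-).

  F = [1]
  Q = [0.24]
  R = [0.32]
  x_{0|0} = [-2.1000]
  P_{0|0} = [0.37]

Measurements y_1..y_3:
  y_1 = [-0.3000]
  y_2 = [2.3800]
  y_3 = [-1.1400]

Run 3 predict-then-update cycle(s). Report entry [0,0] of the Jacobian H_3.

step 1: x^-=[-2.1000]  P^-=[0.6100]  H_jac=[-4.2000]  S=[11.0804]  K=[-0.2312]  nu=[-4.7100]  x^+=[-1.0110]  P^+=[0.0176]
step 2: x^-=[-1.0110]  P^-=[0.2576]  H_jac=[-2.0219]  S=[1.3732]  K=[-0.3793]  nu=[1.3580]  x^+=[-1.5261]  P^+=[0.0600]
step 3: x^-=[-1.5261]  P^-=[0.3000]  H_jac=[-3.0521]  S=[3.1150]  K=[-0.2940]  nu=[-3.4689]  x^+=[-0.5063]  P^+=[0.0308]

H_jac[0,0] = -3.0521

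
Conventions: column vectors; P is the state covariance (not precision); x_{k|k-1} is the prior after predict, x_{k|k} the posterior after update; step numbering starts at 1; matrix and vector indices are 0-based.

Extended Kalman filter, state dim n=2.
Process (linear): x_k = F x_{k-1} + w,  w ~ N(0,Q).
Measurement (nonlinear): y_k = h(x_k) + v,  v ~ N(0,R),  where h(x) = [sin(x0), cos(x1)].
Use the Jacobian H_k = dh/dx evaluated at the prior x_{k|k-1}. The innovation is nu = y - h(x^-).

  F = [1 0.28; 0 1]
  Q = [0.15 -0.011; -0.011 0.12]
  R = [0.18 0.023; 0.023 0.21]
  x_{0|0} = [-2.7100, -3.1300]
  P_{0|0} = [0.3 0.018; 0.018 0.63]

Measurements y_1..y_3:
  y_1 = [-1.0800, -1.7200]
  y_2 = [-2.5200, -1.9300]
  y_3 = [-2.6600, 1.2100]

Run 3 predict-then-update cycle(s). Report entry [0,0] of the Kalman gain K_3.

K[0,0] = -0.6657

step 1: x^-=[-3.5864, -3.1300]  P^-=[0.5095 0.1834; 0.1834 0.7500]  H_jac=[-0.9027 0.0000; 0.0000 0.0116]  S=[0.5951 0.0211; 0.0211 0.2101]  K=[-0.7759 0.0880; -0.2806 0.0695]  nu=[-1.5103, -0.7201]  x^+=[-2.4780, -2.7562]  P^+=[0.1525 0.0542; 0.0542 0.7029]
step 2: x^-=[-3.2497, -2.7562]  P^-=[0.3879 0.2400; 0.2400 0.8229]  H_jac=[-0.9942 0.0000; 0.0000 0.3759]  S=[0.5634 -0.0667; -0.0667 0.3263]  K=[-0.6679 0.1400; -0.3190 0.8829]  nu=[-2.6279, -1.0033]  x^+=[-1.6349, -2.8037]  P^+=[0.1177 0.0373; 0.0373 0.4737]
step 3: x^-=[-2.4199, -2.8037]  P^-=[0.3257 0.1590; 0.1590 0.5937]  H_jac=[-0.7507 0.0000; 0.0000 0.3315]  S=[0.3636 -0.0166; -0.0166 0.2752]  K=[-0.6657 0.1514; -0.2965 0.6972]  nu=[-1.9994, 2.1535]  x^+=[-0.7629, -0.7096]  P^+=[0.1550 0.0497; 0.0497 0.4211]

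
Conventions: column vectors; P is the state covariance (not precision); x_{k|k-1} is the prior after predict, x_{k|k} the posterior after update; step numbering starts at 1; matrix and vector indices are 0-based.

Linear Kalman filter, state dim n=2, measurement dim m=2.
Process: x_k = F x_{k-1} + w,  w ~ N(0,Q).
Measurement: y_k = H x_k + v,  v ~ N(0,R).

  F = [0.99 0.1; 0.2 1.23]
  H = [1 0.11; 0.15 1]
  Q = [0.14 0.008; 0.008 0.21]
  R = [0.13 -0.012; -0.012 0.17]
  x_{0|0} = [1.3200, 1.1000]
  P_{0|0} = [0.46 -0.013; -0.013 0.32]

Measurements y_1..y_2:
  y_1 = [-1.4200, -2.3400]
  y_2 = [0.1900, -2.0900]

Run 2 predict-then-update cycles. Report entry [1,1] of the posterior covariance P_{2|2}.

step 1: x^-=[1.4168, 1.6170]  P^-=[0.5915 0.1223; 0.1223 0.7061]  S=[0.7569 0.2788; 0.2788 0.9261]  K=[0.8044 -0.0142; -0.0268 0.7903]  nu=[-3.0147, -4.1695]  x^+=[-0.9490, -1.5975]  P^+=[0.1079 -0.0282; -0.0282 0.1389]
step 2: x^-=[-1.0992, -2.1547]  P^-=[0.2415 0.0115; 0.0115 0.4106]  S=[0.3790 0.0811; 0.0811 0.5895]  K=[0.6421 -0.0074; -0.0001 0.6995]  nu=[1.5262, 0.2296]  x^+=[-0.1209, -1.9943]  P^+=[0.0860 -0.0219; -0.0219 0.1222]

P_post[1,1] = 0.1222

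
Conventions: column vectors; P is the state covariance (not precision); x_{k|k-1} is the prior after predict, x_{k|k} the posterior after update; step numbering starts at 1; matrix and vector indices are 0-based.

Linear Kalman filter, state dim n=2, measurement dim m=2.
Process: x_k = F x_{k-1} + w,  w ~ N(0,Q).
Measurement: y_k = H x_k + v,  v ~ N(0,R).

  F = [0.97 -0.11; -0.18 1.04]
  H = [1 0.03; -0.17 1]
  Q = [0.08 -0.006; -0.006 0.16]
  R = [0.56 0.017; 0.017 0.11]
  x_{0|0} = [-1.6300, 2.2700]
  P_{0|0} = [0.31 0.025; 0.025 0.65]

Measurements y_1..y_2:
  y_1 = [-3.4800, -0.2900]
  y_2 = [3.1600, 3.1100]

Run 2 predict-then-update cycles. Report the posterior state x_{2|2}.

x_post = [-0.7354, 2.0497]

step 1: x^-=[-1.8308, 2.6542]  P^-=[0.3742 -0.1088; -0.1088 0.8637]  S=[0.9285 -0.1289; -0.1289 1.0215]  K=[0.3828 -0.1204; 0.0312 0.8676]  nu=[-1.7288, -3.2554]  x^+=[-2.1005, -0.2241]  P^+=[0.2114 0.0292; 0.0292 0.1009]
step 2: x^-=[-2.0128, 0.1450]  P^-=[0.2739 -0.0244; -0.0244 0.2651]  S=[0.8327 -0.0459; -0.0459 0.3913]  K=[0.3202 -0.1439; 0.0183 0.6902]  nu=[5.1685, 2.6228]  x^+=[-0.7354, 2.0497]  P^+=[0.1763 0.0196; 0.0196 0.0796]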